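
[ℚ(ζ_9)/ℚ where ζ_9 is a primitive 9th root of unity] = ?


[ℚ(ζ_n):ℚ] = deg Φ_n(x) = φ(n). Here φ(9) = 6

[ℚ(ζ_9)/ℚ where ζ_9 is a primitive 9th root of unity] = 6


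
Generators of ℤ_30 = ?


g generates ℤ_n iff gcd(g,n) = 1
Prime factors of 30: 2, 3, 5
Generators are g ∈ {1,...,29} not divisible by any of these primes.
Generators: {1, 7, 11, 13, 17, 19, 23, 29}
Number of generators = φ(30) = 8

Generators of ℤ_30 = {1, 7, 11, 13, 17, 19, 23, 29}


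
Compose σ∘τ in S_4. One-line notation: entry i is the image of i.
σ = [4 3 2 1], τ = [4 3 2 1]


σ∘τ: apply τ first, then σ
1 →τ 4 →σ 1
2 →τ 3 →σ 2
3 →τ 2 →σ 3
4 →τ 1 →σ 4

σ∘τ = [1 2 3 4]


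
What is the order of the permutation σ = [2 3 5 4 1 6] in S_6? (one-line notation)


Cycle decomposition: (1 2 3 5)
Cycle lengths: 4
Order = lcm(4) = 4

ord(σ) = 4


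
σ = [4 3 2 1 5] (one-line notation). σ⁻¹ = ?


To find σ⁻¹, swap domain and range:
σ(1) = 4 → σ⁻¹(4) = 1
σ(2) = 3 → σ⁻¹(3) = 2
σ(3) = 2 → σ⁻¹(2) = 3
σ(4) = 1 → σ⁻¹(1) = 4
σ(5) = 5 → σ⁻¹(5) = 5

σ⁻¹ = [4 3 2 1 5]


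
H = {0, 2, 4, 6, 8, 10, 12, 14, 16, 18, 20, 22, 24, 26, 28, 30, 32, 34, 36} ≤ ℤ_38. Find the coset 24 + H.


24 + H = {24 + h (mod 38) : h ∈ H}
24+0=24, 24+2=26, 24+4=28, 24+6=30, 24+8=32, 24+10=34, 24+12=36, 24+14=0, 24+16=2, 24+18=4, 24+20=6, 24+22=8, 24+24=10, 24+26=12, 24+28=14, 24+30=16, 24+32=18, 24+34=20, 24+36=22
24 + H = {0, 2, 4, 6, 8, 10, 12, 14, 16, 18, 20, 22, 24, 26, 28, 30, 32, 34, 36} = 0 + H

24 + H = {0, 2, 4, 6, 8, 10, 12, 14, 16, 18, 20, 22, 24, 26, 28, 30, 32, 34, 36}


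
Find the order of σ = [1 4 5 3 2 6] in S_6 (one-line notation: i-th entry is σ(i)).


Cycle decomposition: (2 4 3 5)
Cycle lengths: 4
Order = lcm(4) = 4

ord(σ) = 4


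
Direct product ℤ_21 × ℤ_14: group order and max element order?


|ℤ_21 × ℤ_14| = 21 × 14 = 294
Max element order = lcm(21,14) = 42
Cyclic? No (gcd=7)

|ℤ_21×ℤ_14| = 294, max element order = 42


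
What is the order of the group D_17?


|D_n| = 2n (n rotations and n reflections)
|D_17| = 2×17 = 34

|D_17| = 34


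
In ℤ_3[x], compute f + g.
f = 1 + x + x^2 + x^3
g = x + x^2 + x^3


Add coefficients mod 3:
x^0: 1 + 0 = 1 (mod 3)
x^1: 1 + 1 = 2 (mod 3)
x^2: 1 + 1 = 2 (mod 3)
x^3: 1 + 1 = 2 (mod 3)
Result: 1 + 2x + 2x^2 + 2x^3

f + g = 1 + 2x + 2x^2 + 2x^3


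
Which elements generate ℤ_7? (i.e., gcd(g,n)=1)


g generates ℤ_n iff gcd(g,n) = 1
Checking each g ∈ {1,...,6}:
gcd(1,7) = 1
gcd(2,7) = 1
gcd(3,7) = 1
gcd(4,7) = 1
gcd(5,7) = 1
gcd(6,7) = 1
Generators: {1, 2, 3, 4, 5, 6}
Number of generators = φ(7) = 6

Generators of ℤ_7 = {1, 2, 3, 4, 5, 6}


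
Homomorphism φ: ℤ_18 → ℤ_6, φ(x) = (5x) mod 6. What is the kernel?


Kernel = preimage of identity
ker(φ) = {x ∈ ℤ_18 : 5x ≡ 0 (mod 6)}. Since 6 | 18, φ is well-defined. The kernel is the cyclic subgroup ⟨6⟩ of ℤ_18 (order 3), i.e. {0, 6, 12}

ker(φ) = {0, 6, 12}


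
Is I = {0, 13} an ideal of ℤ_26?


Check ideal conditions for I = {0, 13} in ℤ_26:
(1) I is an additive subgroup? Yes
(2) For r ∈ ℤ_26 and a ∈ I: r·a ∈ I? Yes

Yes, I is an ideal of ℤ_26


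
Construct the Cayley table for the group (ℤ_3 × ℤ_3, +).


Elements: {(0,0), (0,1), (0,2), (1,0), (1,1), (1,2), (2,0), (2,1), (2,2)}
Operation: componentwise addition mod (3, 3)
Entry (a, b) = ((a₁+b₁) mod 3, (a₂+b₂) mod 3)

Cayley table:
      | (0,0) | (0,1) | (0,2) | (1,0) | (1,1) | (1,2) | (2,0) | (2,1) | (2,2)
(0,0) | (0,0) | (0,1) | (0,2) | (1,0) | (1,1) | (1,2) | (2,0) | (2,1) | (2,2)
(0,1) | (0,1) | (0,2) | (0,0) | (1,1) | (1,2) | (1,0) | (2,1) | (2,2) | (2,0)
(0,2) | (0,2) | (0,0) | (0,1) | (1,2) | (1,0) | (1,1) | (2,2) | (2,0) | (2,1)
(1,0) | (1,0) | (1,1) | (1,2) | (2,0) | (2,1) | (2,2) | (0,0) | (0,1) | (0,2)
(1,1) | (1,1) | (1,2) | (1,0) | (2,1) | (2,2) | (2,0) | (0,1) | (0,2) | (0,0)
(1,2) | (1,2) | (1,0) | (1,1) | (2,2) | (2,0) | (2,1) | (0,2) | (0,0) | (0,1)
(2,0) | (2,0) | (2,1) | (2,2) | (0,0) | (0,1) | (0,2) | (1,0) | (1,1) | (1,2)
(2,1) | (2,1) | (2,2) | (2,0) | (0,1) | (0,2) | (0,0) | (1,1) | (1,2) | (1,0)
(2,2) | (2,2) | (2,0) | (2,1) | (0,2) | (0,0) | (0,1) | (1,2) | (1,0) | (1,1)


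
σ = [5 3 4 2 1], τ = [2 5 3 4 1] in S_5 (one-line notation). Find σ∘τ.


σ∘τ: apply τ first, then σ
1 →τ 2 →σ 3
2 →τ 5 →σ 1
3 →τ 3 →σ 4
4 →τ 4 →σ 2
5 →τ 1 →σ 5

σ∘τ = [3 1 4 2 5]


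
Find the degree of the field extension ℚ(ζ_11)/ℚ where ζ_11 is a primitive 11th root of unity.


[ℚ(ζ_n):ℚ] = deg Φ_n(x) = φ(n). Here φ(11) = 10

[ℚ(ζ_11)/ℚ where ζ_11 is a primitive 11th root of unity] = 10


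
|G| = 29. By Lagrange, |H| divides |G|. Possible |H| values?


Lagrange's theorem: |H| divides |G|
|G| = 29
Divisors of 29: 1, 29

Possible subgroup orders: {1, 29}


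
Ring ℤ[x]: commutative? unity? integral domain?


Polynomial ring over ℤ (an integral domain) is a commutative integral domain with unity 1
Commutative: Yes
Integral domain: Yes
Has unity: Yes

ℤ[x]: Commutative=Yes, Unity=Yes


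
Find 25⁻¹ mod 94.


Use the extended Euclidean algorithm to write 1 = 25·s + 94·t; then s mod 94 is the inverse.
Euclidean algorithm:
  25 = 0·94 + 25
  94 = 3·25 + 19
  25 = 1·19 + 6
  19 = 3·6 + 1
  6 = 6·1 + 0
gcd(25,94) = 1
Back-substitution gives: 25·(-15) + 94·(4) = 1
So 25⁻¹ ≡ -15 ≡ 79 (mod 94)
Check: 25 × 79 = 1975 ≡ 1 (mod 94) ✓

25⁻¹ ≡ 79 (mod 94)


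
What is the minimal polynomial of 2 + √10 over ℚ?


Let α = 2 + √10. Then α - 2 = √10, so (α - 2)² = 10, giving α² - 4α - 6 = 0. Degree 2 and α ∉ ℚ, so this is the minimal polynomial.

Minimal polynomial: x² - 4x - 6


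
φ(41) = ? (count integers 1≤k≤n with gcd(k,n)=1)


Factor n: 41 = 41
φ(n) = n · ∏(1 - 1/p) over distinct primes p | n
φ(41) = 41 · (1 - 1/41) = 40

φ(41) = 40


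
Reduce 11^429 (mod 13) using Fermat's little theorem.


Fermat's little theorem: if p is prime and gcd(a,p)=1, then a^(p-1) ≡ 1 (mod p)
p = 13 is prime, gcd(11,13) = 1
Reduce exponent: 429 mod 12 = 9
So 11^429 ≡ 11^9 (mod 13)
11^9 mod 13 = 8

11^429 ≡ 8 (mod 13)


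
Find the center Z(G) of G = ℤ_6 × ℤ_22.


Z(G) = {g ∈ G | gx = xg for all x ∈ G}
Direct product of abelian groups is abelian, so Z(G) = G

Z(ℤ_6 × ℤ_22) = ℤ_6 × ℤ_22


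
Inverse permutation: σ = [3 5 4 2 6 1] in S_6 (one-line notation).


To find σ⁻¹, swap domain and range:
σ(1) = 3 → σ⁻¹(3) = 1
σ(2) = 5 → σ⁻¹(5) = 2
σ(3) = 4 → σ⁻¹(4) = 3
σ(4) = 2 → σ⁻¹(2) = 4
σ(5) = 6 → σ⁻¹(6) = 5
σ(6) = 1 → σ⁻¹(1) = 6

σ⁻¹ = [6 4 1 3 2 5]


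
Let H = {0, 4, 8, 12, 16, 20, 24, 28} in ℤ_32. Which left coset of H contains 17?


17 + H = {17 + h (mod 32) : h ∈ H}
17+0=17, 17+4=21, 17+8=25, 17+12=29, 17+16=1, 17+20=5, 17+24=9, 17+28=13
17 + H = {1, 5, 9, 13, 17, 21, 25, 29} = 1 + H

17 + H = {1, 5, 9, 13, 17, 21, 25, 29}


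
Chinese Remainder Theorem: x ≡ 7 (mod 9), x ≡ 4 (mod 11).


m₁ = 9, m₂ = 11, gcd = 1, so CRT applies. M = m₁·m₂ = 99
Let M₁ = M/m₁ = 11, M₂ = M/m₂ = 9
Find y₁ ≡ M₁⁻¹ (mod m₁): 11⁻¹ ≡ 5 (mod 9)
Find y₂ ≡ M₂⁻¹ (mod m₂): 9⁻¹ ≡ 5 (mod 11)
x = a₁·M₁·y₁ + a₂·M₂·y₂ = 7·11·5 + 4·9·5 = 565
Reduce mod 99: x ≡ 70
Check: 70 mod 9 = 7 ✓, 70 mod 11 = 4 ✓

x ≡ 70 (mod 99)


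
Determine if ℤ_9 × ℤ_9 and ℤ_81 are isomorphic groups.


Comparing ℤ_9 × ℤ_9 and ℤ_81:
gcd(9,9) = 9 ≠ 1. Max element order in ℤ_9×ℤ_9 is lcm(9,9) = 9 < 81, so it has no element of order 81

No, ℤ_9 × ℤ_9 ≇ ℤ_81


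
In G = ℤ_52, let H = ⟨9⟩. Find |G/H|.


|⟨9⟩| = n / gcd(9, 52) = 52 / 1 = 52
H is normal (ℤ_52 is abelian).
|G/H| = |G| / |H| = 52 / 52 = 1

|G/H| = 1


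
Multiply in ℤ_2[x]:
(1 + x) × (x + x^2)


Expand and collect like terms; reduce coefficients mod 2:
x^0: 1·0 = 0 ≡ 0 (mod 2)
x^1: 1·1 + 1·0 = 1 ≡ 1 (mod 2)
x^2: 1·1 + 1·1 = 2 ≡ 0 (mod 2)
x^3: 1·1 = 1 ≡ 1 (mod 2)
Result: x + x^3

f · g = x + x^3


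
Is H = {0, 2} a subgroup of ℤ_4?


Subgroup test for H = {0, 2} in (ℤ_4, +):
(1) 0 ∈ H? Yes
(2) Closure: for all a,b ∈ H, (a+b) mod 4 ∈ H? Yes
(3) Inverses: for all a ∈ H, -a mod 4 ∈ H? Yes

Yes, H is a subgroup of ℤ_4


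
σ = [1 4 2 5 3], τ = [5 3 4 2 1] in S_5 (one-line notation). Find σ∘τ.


σ∘τ: apply τ first, then σ
1 →τ 5 →σ 3
2 →τ 3 →σ 2
3 →τ 4 →σ 5
4 →τ 2 →σ 4
5 →τ 1 →σ 1

σ∘τ = [3 2 5 4 1]


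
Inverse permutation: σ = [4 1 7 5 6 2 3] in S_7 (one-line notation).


To find σ⁻¹, swap domain and range:
σ(1) = 4 → σ⁻¹(4) = 1
σ(2) = 1 → σ⁻¹(1) = 2
σ(3) = 7 → σ⁻¹(7) = 3
σ(4) = 5 → σ⁻¹(5) = 4
σ(5) = 6 → σ⁻¹(6) = 5
σ(6) = 2 → σ⁻¹(2) = 6
σ(7) = 3 → σ⁻¹(3) = 7

σ⁻¹ = [2 6 7 1 4 5 3]


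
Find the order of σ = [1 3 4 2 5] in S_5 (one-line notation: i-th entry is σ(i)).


Cycle decomposition: (2 3 4)
Cycle lengths: 3
Order = lcm(3) = 3

ord(σ) = 3


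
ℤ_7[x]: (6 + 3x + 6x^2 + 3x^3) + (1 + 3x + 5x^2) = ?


Add coefficients mod 7:
x^0: 6 + 1 = 0 (mod 7)
x^1: 3 + 3 = 6 (mod 7)
x^2: 6 + 5 = 4 (mod 7)
x^3: 3 + 0 = 3 (mod 7)
Result: 6x + 4x^2 + 3x^3

f + g = 6x + 4x^2 + 3x^3


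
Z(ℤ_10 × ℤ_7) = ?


Z(G) = {g ∈ G | gx = xg for all x ∈ G}
Direct product of abelian groups is abelian, so Z(G) = G

Z(ℤ_10 × ℤ_7) = ℤ_10 × ℤ_7


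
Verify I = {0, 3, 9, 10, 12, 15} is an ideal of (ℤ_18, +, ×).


Check ideal conditions for I = {0, 3, 9, 10, 12, 15} in ℤ_18:
(1) I is an additive subgroup? No
(2) For r ∈ ℤ_18 and a ∈ I: r·a ∈ I? No  [counterexample: r=2, a=3, r·a mod 18 = 6 ∉ I]

No, I is not an ideal of ℤ_18


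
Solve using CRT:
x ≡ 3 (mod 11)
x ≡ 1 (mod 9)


m₁ = 11, m₂ = 9, gcd = 1, so CRT applies. M = m₁·m₂ = 99
Let M₁ = M/m₁ = 9, M₂ = M/m₂ = 11
Find y₁ ≡ M₁⁻¹ (mod m₁): 9⁻¹ ≡ 5 (mod 11)
Find y₂ ≡ M₂⁻¹ (mod m₂): 11⁻¹ ≡ 5 (mod 9)
x = a₁·M₁·y₁ + a₂·M₂·y₂ = 3·9·5 + 1·11·5 = 190
Reduce mod 99: x ≡ 91
Check: 91 mod 11 = 3 ✓, 91 mod 9 = 1 ✓

x ≡ 91 (mod 99)


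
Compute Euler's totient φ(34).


Factor n: 34 = 2 × 17
φ(n) = n · ∏(1 - 1/p) over distinct primes p | n
φ(34) = 34 · (1 - 1/2) · (1 - 1/17) = 16

φ(34) = 16


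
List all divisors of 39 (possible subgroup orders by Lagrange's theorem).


Lagrange's theorem: |H| divides |G|
|G| = 39
Divisors of 39: 1, 3, 13, 39

Possible subgroup orders: {1, 3, 13, 39}


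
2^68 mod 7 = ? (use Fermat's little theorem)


Fermat's little theorem: if p is prime and gcd(a,p)=1, then a^(p-1) ≡ 1 (mod p)
p = 7 is prime, gcd(2,7) = 1
Reduce exponent: 68 mod 6 = 2
So 2^68 ≡ 2^2 (mod 7)
2^2 mod 7 = 4

2^68 ≡ 4 (mod 7)


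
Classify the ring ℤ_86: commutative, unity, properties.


ℤ_86 is a commutative ring with unity 1; 86 = 2×43 is composite, so 2·43 ≡ 0 gives zero divisors (not an integral domain)
Commutative: Yes
Integral domain: No
Has unity: Yes

ℤ_86: Commutative=Yes, Unity=Yes


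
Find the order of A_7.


|A_n| = n!/2 (even permutations)
|A_7| = 7!/2 = 5040/2 = 2520

|A_7| = 2520


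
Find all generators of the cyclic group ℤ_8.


g generates ℤ_n iff gcd(g,n) = 1
Checking each g ∈ {1,...,7}:
gcd(1,8) = 1
gcd(2,8) = 2
gcd(3,8) = 1
gcd(4,8) = 4
gcd(5,8) = 1
gcd(6,8) = 2
gcd(7,8) = 1
Generators: {1, 3, 5, 7}
Number of generators = φ(8) = 4

Generators of ℤ_8 = {1, 3, 5, 7}


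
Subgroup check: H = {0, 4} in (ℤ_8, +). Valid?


Subgroup test for H = {0, 4} in (ℤ_8, +):
(1) 0 ∈ H? Yes
(2) Closure: for all a,b ∈ H, (a+b) mod 8 ∈ H? Yes
(3) Inverses: for all a ∈ H, -a mod 8 ∈ H? Yes

Yes, H is a subgroup of ℤ_8


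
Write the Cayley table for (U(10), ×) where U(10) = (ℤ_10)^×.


Elements: {1, 3, 7, 9}
Operation: multiplication mod 10
Entry (a, b) = (a × b) mod 10

Cayley table:
  | 1 | 3 | 7 | 9
1 | 1 | 3 | 7 | 9
3 | 3 | 9 | 1 | 7
7 | 7 | 1 | 9 | 3
9 | 9 | 7 | 3 | 1


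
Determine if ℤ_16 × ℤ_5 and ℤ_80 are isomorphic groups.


Comparing ℤ_16 × ℤ_5 and ℤ_80:
gcd(16,5) = 1, so ℤ_16 × ℤ_5 ≅ ℤ_80 (CRT)

Yes, ℤ_16 × ℤ_5 ≅ ℤ_80


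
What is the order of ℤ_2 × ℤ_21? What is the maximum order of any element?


|ℤ_2 × ℤ_21| = 2 × 21 = 42
Max element order = lcm(2,21) = 42
Cyclic? Yes (gcd=1)

|ℤ_2×ℤ_21| = 42, max element order = 42


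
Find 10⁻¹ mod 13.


Use the extended Euclidean algorithm to write 1 = 10·s + 13·t; then s mod 13 is the inverse.
Euclidean algorithm:
  10 = 0·13 + 10
  13 = 1·10 + 3
  10 = 3·3 + 1
  3 = 3·1 + 0
gcd(10,13) = 1
Back-substitution gives: 10·(4) + 13·(-3) = 1
So 10⁻¹ ≡ 4 ≡ 4 (mod 13)
Check: 10 × 4 = 40 ≡ 1 (mod 13) ✓

10⁻¹ ≡ 4 (mod 13)


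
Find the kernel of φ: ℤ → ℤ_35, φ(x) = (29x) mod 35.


Kernel = preimage of identity
ker(φ) = {x ∈ ℤ : 29x ≡ 0 (mod 35)}. gcd(29,35) = 1, so 29x ≡ 0 (mod 35) ⟺ x ≡ 0 (mod 35/1 = 35). Hence ker(φ) = 35ℤ

ker(φ) = 35ℤ


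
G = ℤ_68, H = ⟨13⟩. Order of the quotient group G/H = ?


|⟨13⟩| = n / gcd(13, 68) = 68 / 1 = 68
H is normal (ℤ_68 is abelian).
|G/H| = |G| / |H| = 68 / 68 = 1

|G/H| = 1


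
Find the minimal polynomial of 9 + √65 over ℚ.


Let α = 9 + √65. Then α - 9 = √65, so (α - 9)² = 65, giving α² - 18α + 16 = 0. Degree 2 and α ∉ ℚ, so this is the minimal polynomial.

Minimal polynomial: x² - 18x + 16


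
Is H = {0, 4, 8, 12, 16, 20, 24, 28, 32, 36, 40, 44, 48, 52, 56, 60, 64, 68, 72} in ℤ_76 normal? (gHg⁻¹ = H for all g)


H = {0, 4, 8, 12, 16, 20, 24, 28, 32, 36, 40, 44, 48, 52, 56, 60, 64, 68, 72} in ℤ_76
ℤ_76 is abelian; every subgroup of an abelian group is normal

Yes, normal subgroup


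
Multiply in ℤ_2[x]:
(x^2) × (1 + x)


Expand and collect like terms; reduce coefficients mod 2:
x^0: 0·1 = 0 ≡ 0 (mod 2)
x^1: 0·1 + 0·1 = 0 ≡ 0 (mod 2)
x^2: 0·1 + 1·1 = 1 ≡ 1 (mod 2)
x^3: 1·1 = 1 ≡ 1 (mod 2)
Result: x^2 + x^3

f · g = x^2 + x^3


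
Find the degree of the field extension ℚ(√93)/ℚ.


√93 has minimal polynomial x² - 93 (irreducible over ℚ since 93 is squarefree)

[ℚ(√93)/ℚ] = 2


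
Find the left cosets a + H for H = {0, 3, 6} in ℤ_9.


H = {0, 3, 6}, |H| = 3
Number of cosets = |G|/|H| = 9/3 = 3
0 + H = {0, 3, 6}
1 + H = {1, 4, 7}
2 + H = {2, 5, 8}

Cosets: 0+H={0,3,6}; 1+H={1,4,7}; 2+H={2,5,8}


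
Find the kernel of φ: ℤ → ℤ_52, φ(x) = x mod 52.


Kernel = preimage of identity
ker(φ) = {x ∈ ℤ : x ≡ 0 (mod 52)} = 52ℤ = {0, ±52, ±104, ...}

ker(φ) = 52ℤ


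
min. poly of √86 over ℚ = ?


√86 satisfies x² - 86 = 0, irreducible over ℚ since 86 is squarefree

Minimal polynomial: x² - 86


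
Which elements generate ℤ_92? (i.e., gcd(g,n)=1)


g generates ℤ_n iff gcd(g,n) = 1
Prime factors of 92: 2, 23
Generators are g ∈ {1,...,91} not divisible by any of these primes.
Generators: {1, 3, 5, 7, 9, 11, 13, 15, 17, 19, 21, 25, 27, 29, 31, 33, 35, 37, 39, 41, 43, 45, 47, 49, 51, 53, 55, 57, 59, 61, 63, 65, 67, 71, 73, 75, 77, 79, 81, 83, 85, 87, 89, 91}
Number of generators = φ(92) = 44

Generators of ℤ_92 = {1, 3, 5, 7, 9, 11, 13, 15, 17, 19, 21, 25, 27, 29, 31, 33, 35, 37, 39, 41, 43, 45, 47, 49, 51, 53, 55, 57, 59, 61, 63, 65, 67, 71, 73, 75, 77, 79, 81, 83, 85, 87, 89, 91}


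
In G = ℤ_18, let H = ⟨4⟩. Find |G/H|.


|⟨4⟩| = n / gcd(4, 18) = 18 / 2 = 9
H is normal (ℤ_18 is abelian).
|G/H| = |G| / |H| = 18 / 9 = 2

|G/H| = 2


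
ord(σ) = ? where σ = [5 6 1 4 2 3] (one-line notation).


Cycle decomposition: (1 5 2 6 3)
Cycle lengths: 5
Order = lcm(5) = 5

ord(σ) = 5


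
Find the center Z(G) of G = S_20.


Z(G) = {g ∈ G | gx = xg for all x ∈ G}
S_n is non-abelian for n ≥ 3; Z(S_20) is trivial

Z(S_20) = {e}


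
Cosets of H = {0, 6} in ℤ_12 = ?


H = {0, 6}, |H| = 2
Number of cosets = |G|/|H| = 12/2 = 6
0 + H = {0, 6}
1 + H = {1, 7}
2 + H = {2, 8}
3 + H = {3, 9}
4 + H = {4, 10}
5 + H = {5, 11}

Cosets: 0+H={0,6}; 1+H={1,7}; 2+H={2,8}; 3+H={3,9}; 4+H={4,10}; 5+H={5,11}


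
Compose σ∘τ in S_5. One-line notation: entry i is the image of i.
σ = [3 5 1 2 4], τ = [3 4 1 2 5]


σ∘τ: apply τ first, then σ
1 →τ 3 →σ 1
2 →τ 4 →σ 2
3 →τ 1 →σ 3
4 →τ 2 →σ 5
5 →τ 5 →σ 4

σ∘τ = [1 2 3 5 4]


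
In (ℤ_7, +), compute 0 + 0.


Operation: addition mod 7
0 + 0 = (a + b) mod 7 with a = 0, b = 0

0 + 0 = 0


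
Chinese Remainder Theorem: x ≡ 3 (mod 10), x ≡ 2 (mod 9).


m₁ = 10, m₂ = 9, gcd = 1, so CRT applies. M = m₁·m₂ = 90
Let M₁ = M/m₁ = 9, M₂ = M/m₂ = 10
Find y₁ ≡ M₁⁻¹ (mod m₁): 9⁻¹ ≡ 9 (mod 10)
Find y₂ ≡ M₂⁻¹ (mod m₂): 10⁻¹ ≡ 1 (mod 9)
x = a₁·M₁·y₁ + a₂·M₂·y₂ = 3·9·9 + 2·10·1 = 263
Reduce mod 90: x ≡ 83
Check: 83 mod 10 = 3 ✓, 83 mod 9 = 2 ✓

x ≡ 83 (mod 90)


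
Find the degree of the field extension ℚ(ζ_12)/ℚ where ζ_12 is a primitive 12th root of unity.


[ℚ(ζ_n):ℚ] = deg Φ_n(x) = φ(n). Here φ(12) = 4

[ℚ(ζ_12)/ℚ where ζ_12 is a primitive 12th root of unity] = 4


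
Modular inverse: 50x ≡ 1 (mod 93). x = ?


Use the extended Euclidean algorithm to write 1 = 50·s + 93·t; then s mod 93 is the inverse.
Euclidean algorithm:
  50 = 0·93 + 50
  93 = 1·50 + 43
  50 = 1·43 + 7
  43 = 6·7 + 1
  7 = 7·1 + 0
gcd(50,93) = 1
Back-substitution gives: 50·(-13) + 93·(7) = 1
So 50⁻¹ ≡ -13 ≡ 80 (mod 93)
Check: 50 × 80 = 4000 ≡ 1 (mod 93) ✓

50⁻¹ ≡ 80 (mod 93)


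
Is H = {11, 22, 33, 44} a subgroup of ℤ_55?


Subgroup test for H = {11, 22, 33, 44} in (ℤ_55, +):
(1) 0 ∈ H? No
(2) Closure: for all a,b ∈ H, (a+b) mod 55 ∈ H? No  [counterexample: 11 + 44 = 0 ∉ H]
(3) Inverses: for all a ∈ H, -a mod 55 ∈ H? Yes

No, H is not a subgroup of ℤ_55


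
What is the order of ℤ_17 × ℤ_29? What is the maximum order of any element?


|ℤ_17 × ℤ_29| = 17 × 29 = 493
Max element order = lcm(17,29) = 493
Cyclic? Yes (gcd=1)

|ℤ_17×ℤ_29| = 493, max element order = 493


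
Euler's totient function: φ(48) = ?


Factor n: 48 = 2^4 × 3
φ(n) = n · ∏(1 - 1/p) over distinct primes p | n
φ(48) = 48 · (1 - 1/2) · (1 - 1/3) = 16

φ(48) = 16


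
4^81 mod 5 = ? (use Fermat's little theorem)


Fermat's little theorem: if p is prime and gcd(a,p)=1, then a^(p-1) ≡ 1 (mod p)
p = 5 is prime, gcd(4,5) = 1
Reduce exponent: 81 mod 4 = 1
So 4^81 ≡ 4^1 (mod 5)
4^1 mod 5 = 4

4^81 ≡ 4 (mod 5)


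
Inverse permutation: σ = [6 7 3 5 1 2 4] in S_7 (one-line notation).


To find σ⁻¹, swap domain and range:
σ(1) = 6 → σ⁻¹(6) = 1
σ(2) = 7 → σ⁻¹(7) = 2
σ(3) = 3 → σ⁻¹(3) = 3
σ(4) = 5 → σ⁻¹(5) = 4
σ(5) = 1 → σ⁻¹(1) = 5
σ(6) = 2 → σ⁻¹(2) = 6
σ(7) = 4 → σ⁻¹(4) = 7

σ⁻¹ = [5 6 3 7 4 1 2]


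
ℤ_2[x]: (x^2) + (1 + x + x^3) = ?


Add coefficients mod 2:
x^0: 0 + 1 = 1 (mod 2)
x^1: 0 + 1 = 1 (mod 2)
x^2: 1 + 0 = 1 (mod 2)
x^3: 0 + 1 = 1 (mod 2)
Result: 1 + x + x^2 + x^3

f + g = 1 + x + x^2 + x^3


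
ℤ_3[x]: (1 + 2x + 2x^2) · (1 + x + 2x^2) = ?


Expand and collect like terms; reduce coefficients mod 3:
x^0: 1·1 = 1 ≡ 1 (mod 3)
x^1: 1·1 + 2·1 = 3 ≡ 0 (mod 3)
x^2: 1·2 + 2·1 + 2·1 = 6 ≡ 0 (mod 3)
x^3: 2·2 + 2·1 = 6 ≡ 0 (mod 3)
x^4: 2·2 = 4 ≡ 1 (mod 3)
Result: 1 + x^4

f · g = 1 + x^4


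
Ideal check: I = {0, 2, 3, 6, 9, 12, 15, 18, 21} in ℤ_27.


Check ideal conditions for I = {0, 2, 3, 6, 9, 12, 15, 18, 21} in ℤ_27:
(1) I is an additive subgroup? No
(2) For r ∈ ℤ_27 and a ∈ I: r·a ∈ I? No  [counterexample: r=2, a=2, r·a mod 27 = 4 ∉ I]

No, I is not an ideal of ℤ_27


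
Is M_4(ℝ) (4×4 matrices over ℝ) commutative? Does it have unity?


Matrix multiplication is non-commutative for n ≥ 2; the identity matrix I is the unity; singular matrices give zero divisors, so not an integral domain
Commutative: No
Integral domain: No
Has unity: Yes

M_4(ℝ) (4×4 matrices over ℝ): Commutative=No, Unity=Yes


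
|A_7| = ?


|A_n| = n!/2 (even permutations)
|A_7| = 7!/2 = 5040/2 = 2520

|A_7| = 2520


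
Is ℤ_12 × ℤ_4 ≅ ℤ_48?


Comparing ℤ_12 × ℤ_4 and ℤ_48:
gcd(12,4) = 4 ≠ 1. Max element order in ℤ_12×ℤ_4 is lcm(12,4) = 12 < 48, so it has no element of order 48

No, ℤ_12 × ℤ_4 ≇ ℤ_48


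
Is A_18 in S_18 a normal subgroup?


H = A_18 in S_18
A_18 has index 2 in S_18, and every subgroup of index 2 is normal

Yes, normal subgroup


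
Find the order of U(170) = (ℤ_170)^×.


U(n) is the group of units mod n; |U(n)| = φ(n)
|U(170)| = φ(170) = 64

|U(170) = (ℤ_170)^×| = 64


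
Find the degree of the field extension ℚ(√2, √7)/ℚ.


[ℚ(√2,√7):ℚ] = [ℚ(√2,√7):ℚ(√2)]·[ℚ(√2):ℚ] = 2·2 = 4

[ℚ(√2, √7)/ℚ] = 4


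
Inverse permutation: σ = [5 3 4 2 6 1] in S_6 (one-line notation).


To find σ⁻¹, swap domain and range:
σ(1) = 5 → σ⁻¹(5) = 1
σ(2) = 3 → σ⁻¹(3) = 2
σ(3) = 4 → σ⁻¹(4) = 3
σ(4) = 2 → σ⁻¹(2) = 4
σ(5) = 6 → σ⁻¹(6) = 5
σ(6) = 1 → σ⁻¹(1) = 6

σ⁻¹ = [6 4 2 3 1 5]


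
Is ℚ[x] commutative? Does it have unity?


Polynomial ring over ℚ (an integral domain) is a commutative integral domain with unity 1
Commutative: Yes
Integral domain: Yes
Has unity: Yes

ℚ[x]: Commutative=Yes, Unity=Yes


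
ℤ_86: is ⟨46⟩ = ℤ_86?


g generates ℤ_n iff gcd(g, n) = 1
gcd(46, 86) = 2
Since gcd = 2 ≠ 1, ⟨46⟩ has order 43 < 86, so 46 is not a generator.

No, 46 does not generate ℤ_86


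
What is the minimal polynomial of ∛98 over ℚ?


∛98 satisfies x³ - 98 = 0, irreducible over ℚ (no rational root; 98 is not a perfect cube)

Minimal polynomial: x³ - 98


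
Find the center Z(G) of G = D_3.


Z(G) = {g ∈ G | gx = xg for all x ∈ G}
For odd n, Z(D_n) = {e}: no nontrivial rotation commutes with all reflections

Z(D_3) = {e}


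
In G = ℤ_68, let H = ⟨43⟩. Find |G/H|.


|⟨43⟩| = n / gcd(43, 68) = 68 / 1 = 68
H is normal (ℤ_68 is abelian).
|G/H| = |G| / |H| = 68 / 68 = 1

|G/H| = 1


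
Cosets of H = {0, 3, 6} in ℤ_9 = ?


H = {0, 3, 6}, |H| = 3
Number of cosets = |G|/|H| = 9/3 = 3
0 + H = {0, 3, 6}
1 + H = {1, 4, 7}
2 + H = {2, 5, 8}

Cosets: 0+H={0,3,6}; 1+H={1,4,7}; 2+H={2,5,8}


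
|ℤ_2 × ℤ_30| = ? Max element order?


|ℤ_2 × ℤ_30| = 2 × 30 = 60
Max element order = lcm(2,30) = 30
Cyclic? No (gcd=2)

|ℤ_2×ℤ_30| = 60, max element order = 30


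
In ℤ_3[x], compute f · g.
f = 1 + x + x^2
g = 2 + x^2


Expand and collect like terms; reduce coefficients mod 3:
x^0: 1·2 = 2 ≡ 2 (mod 3)
x^1: 1·0 + 1·2 = 2 ≡ 2 (mod 3)
x^2: 1·1 + 1·0 + 1·2 = 3 ≡ 0 (mod 3)
x^3: 1·1 + 1·0 = 1 ≡ 1 (mod 3)
x^4: 1·1 = 1 ≡ 1 (mod 3)
Result: 2 + 2x + x^3 + x^4

f · g = 2 + 2x + x^3 + x^4


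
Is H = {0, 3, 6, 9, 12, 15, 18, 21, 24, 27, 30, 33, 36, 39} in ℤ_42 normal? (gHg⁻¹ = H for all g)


H = {0, 3, 6, 9, 12, 15, 18, 21, 24, 27, 30, 33, 36, 39} in ℤ_42
ℤ_42 is abelian; every subgroup of an abelian group is normal

Yes, normal subgroup


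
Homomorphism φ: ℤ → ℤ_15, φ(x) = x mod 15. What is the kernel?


Kernel = preimage of identity
ker(φ) = {x ∈ ℤ : x ≡ 0 (mod 15)} = 15ℤ = {0, ±15, ±30, ...}

ker(φ) = 15ℤ


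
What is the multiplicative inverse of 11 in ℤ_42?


Use the extended Euclidean algorithm to write 1 = 11·s + 42·t; then s mod 42 is the inverse.
Euclidean algorithm:
  11 = 0·42 + 11
  42 = 3·11 + 9
  11 = 1·9 + 2
  9 = 4·2 + 1
  2 = 2·1 + 0
gcd(11,42) = 1
Back-substitution gives: 11·(-19) + 42·(5) = 1
So 11⁻¹ ≡ -19 ≡ 23 (mod 42)
Check: 11 × 23 = 253 ≡ 1 (mod 42) ✓

11⁻¹ ≡ 23 (mod 42)


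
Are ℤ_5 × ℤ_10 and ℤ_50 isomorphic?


Comparing ℤ_5 × ℤ_10 and ℤ_50:
gcd(5,10) = 5 ≠ 1. Max element order in ℤ_5×ℤ_10 is lcm(5,10) = 10 < 50, so it has no element of order 50

No, ℤ_5 × ℤ_10 ≇ ℤ_50


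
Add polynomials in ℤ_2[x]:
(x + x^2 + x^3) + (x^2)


Add coefficients mod 2:
x^0: 0 + 0 = 0 (mod 2)
x^1: 1 + 0 = 1 (mod 2)
x^2: 1 + 1 = 0 (mod 2)
x^3: 1 + 0 = 1 (mod 2)
Result: x + x^3

f + g = x + x^3


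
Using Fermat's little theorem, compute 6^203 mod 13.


Fermat's little theorem: if p is prime and gcd(a,p)=1, then a^(p-1) ≡ 1 (mod p)
p = 13 is prime, gcd(6,13) = 1
Reduce exponent: 203 mod 12 = 11
So 6^203 ≡ 6^11 (mod 13)
6^11 mod 13 = 11

6^203 ≡ 11 (mod 13)


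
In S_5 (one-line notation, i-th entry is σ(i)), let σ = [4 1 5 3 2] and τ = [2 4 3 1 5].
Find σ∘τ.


σ∘τ: apply τ first, then σ
1 →τ 2 →σ 1
2 →τ 4 →σ 3
3 →τ 3 →σ 5
4 →τ 1 →σ 4
5 →τ 5 →σ 2

σ∘τ = [1 3 5 4 2]


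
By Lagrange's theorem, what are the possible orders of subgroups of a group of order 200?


Lagrange's theorem: |H| divides |G|
|G| = 200
Divisors of 200: 1, 2, 4, 5, 8, 10, 20, 25, 40, 50, 100, 200

Possible subgroup orders: {1, 2, 4, 5, 8, 10, 20, 25, 40, 50, 100, 200}


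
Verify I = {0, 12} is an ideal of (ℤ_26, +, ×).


Check ideal conditions for I = {0, 12} in ℤ_26:
(1) I is an additive subgroup? No
(2) For r ∈ ℤ_26 and a ∈ I: r·a ∈ I? No  [counterexample: r=2, a=12, r·a mod 26 = 24 ∉ I]

No, I is not an ideal of ℤ_26


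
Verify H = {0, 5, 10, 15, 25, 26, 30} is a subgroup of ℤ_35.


Subgroup test for H = {0, 5, 10, 15, 25, 26, 30} in (ℤ_35, +):
(1) 0 ∈ H? Yes
(2) Closure: for all a,b ∈ H, (a+b) mod 35 ∈ H? No  [counterexample: 5 + 15 = 20 ∉ H]
(3) Inverses: for all a ∈ H, -a mod 35 ∈ H? No

No, H is not a subgroup of ℤ_35


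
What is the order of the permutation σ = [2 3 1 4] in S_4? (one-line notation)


Cycle decomposition: (1 2 3)
Cycle lengths: 3
Order = lcm(3) = 3

ord(σ) = 3


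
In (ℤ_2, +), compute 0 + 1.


Operation: addition mod 2
0 + 1 = (a + b) mod 2 with a = 0, b = 1

0 + 1 = 1


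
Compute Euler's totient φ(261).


Factor n: 261 = 3^2 × 29
φ(n) = n · ∏(1 - 1/p) over distinct primes p | n
φ(261) = 261 · (1 - 1/3) · (1 - 1/29) = 168

φ(261) = 168


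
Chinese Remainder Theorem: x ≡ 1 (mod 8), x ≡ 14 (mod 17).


m₁ = 8, m₂ = 17, gcd = 1, so CRT applies. M = m₁·m₂ = 136
Let M₁ = M/m₁ = 17, M₂ = M/m₂ = 8
Find y₁ ≡ M₁⁻¹ (mod m₁): 17⁻¹ ≡ 1 (mod 8)
Find y₂ ≡ M₂⁻¹ (mod m₂): 8⁻¹ ≡ 15 (mod 17)
x = a₁·M₁·y₁ + a₂·M₂·y₂ = 1·17·1 + 14·8·15 = 1697
Reduce mod 136: x ≡ 65
Check: 65 mod 8 = 1 ✓, 65 mod 17 = 14 ✓

x ≡ 65 (mod 136)


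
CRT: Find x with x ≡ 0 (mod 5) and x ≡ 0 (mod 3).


m₁ = 5, m₂ = 3, gcd = 1, so CRT applies. M = m₁·m₂ = 15
Let M₁ = M/m₁ = 3, M₂ = M/m₂ = 5
Find y₁ ≡ M₁⁻¹ (mod m₁): 3⁻¹ ≡ 2 (mod 5)
Find y₂ ≡ M₂⁻¹ (mod m₂): 5⁻¹ ≡ 2 (mod 3)
x = a₁·M₁·y₁ + a₂·M₂·y₂ = 0·3·2 + 0·5·2 = 0
Reduce mod 15: x ≡ 0
Check: 0 mod 5 = 0 ✓, 0 mod 3 = 0 ✓

x ≡ 0 (mod 15)


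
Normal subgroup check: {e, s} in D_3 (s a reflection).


H = {e, s} in D_3 (s a reflection)
r·s·r⁻¹ = sr⁻² ≠ s for n ≥ 3, so {e, s} is not closed under conjugation

No, not a normal subgroup


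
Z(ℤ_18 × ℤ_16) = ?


Z(G) = {g ∈ G | gx = xg for all x ∈ G}
Direct product of abelian groups is abelian, so Z(G) = G

Z(ℤ_18 × ℤ_16) = ℤ_18 × ℤ_16


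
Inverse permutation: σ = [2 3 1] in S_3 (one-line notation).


To find σ⁻¹, swap domain and range:
σ(1) = 2 → σ⁻¹(2) = 1
σ(2) = 3 → σ⁻¹(3) = 2
σ(3) = 1 → σ⁻¹(1) = 3

σ⁻¹ = [3 1 2]


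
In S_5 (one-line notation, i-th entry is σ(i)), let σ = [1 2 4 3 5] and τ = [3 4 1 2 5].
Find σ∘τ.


σ∘τ: apply τ first, then σ
1 →τ 3 →σ 4
2 →τ 4 →σ 3
3 →τ 1 →σ 1
4 →τ 2 →σ 2
5 →τ 5 →σ 5

σ∘τ = [4 3 1 2 5]


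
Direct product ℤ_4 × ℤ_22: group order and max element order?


|ℤ_4 × ℤ_22| = 4 × 22 = 88
Max element order = lcm(4,22) = 44
Cyclic? No (gcd=2)

|ℤ_4×ℤ_22| = 88, max element order = 44


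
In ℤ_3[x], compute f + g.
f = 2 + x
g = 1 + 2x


Add coefficients mod 3:
x^0: 2 + 1 = 0 (mod 3)
x^1: 1 + 2 = 0 (mod 3)
Result: 0

f + g = 0


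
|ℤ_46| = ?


ℤ_n has n elements.

|ℤ_46| = 46


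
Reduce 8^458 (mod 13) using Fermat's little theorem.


Fermat's little theorem: if p is prime and gcd(a,p)=1, then a^(p-1) ≡ 1 (mod p)
p = 13 is prime, gcd(8,13) = 1
Reduce exponent: 458 mod 12 = 2
So 8^458 ≡ 8^2 (mod 13)
8^2 mod 13 = 12

8^458 ≡ 12 (mod 13)


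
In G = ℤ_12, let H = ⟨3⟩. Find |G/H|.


|⟨3⟩| = n / gcd(3, 12) = 12 / 3 = 4
H is normal (ℤ_12 is abelian).
|G/H| = |G| / |H| = 12 / 4 = 3

|G/H| = 3


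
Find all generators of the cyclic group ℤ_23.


g generates ℤ_n iff gcd(g,n) = 1
Prime factors of 23: 23
Generators are g ∈ {1,...,22} not divisible by any of these primes.
Generators: {1, 2, 3, 4, 5, 6, 7, 8, 9, 10, 11, 12, 13, 14, 15, 16, 17, 18, 19, 20, 21, 22}
Number of generators = φ(23) = 22

Generators of ℤ_23 = {1, 2, 3, 4, 5, 6, 7, 8, 9, 10, 11, 12, 13, 14, 15, 16, 17, 18, 19, 20, 21, 22}


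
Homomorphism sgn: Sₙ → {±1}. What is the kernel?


Kernel = preimage of identity
ker(sgn) = even permutations = Aₙ

ker(sgn) = Aₙ


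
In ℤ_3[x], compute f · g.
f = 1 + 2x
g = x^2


Expand and collect like terms; reduce coefficients mod 3:
x^0: 1·0 = 0 ≡ 0 (mod 3)
x^1: 1·0 + 2·0 = 0 ≡ 0 (mod 3)
x^2: 1·1 + 2·0 = 1 ≡ 1 (mod 3)
x^3: 2·1 = 2 ≡ 2 (mod 3)
Result: x^2 + 2x^3

f · g = x^2 + 2x^3


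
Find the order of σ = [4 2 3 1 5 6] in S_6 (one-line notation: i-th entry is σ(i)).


Cycle decomposition: (1 4)
Cycle lengths: 2
Order = lcm(2) = 2

ord(σ) = 2


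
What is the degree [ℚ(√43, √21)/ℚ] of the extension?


[ℚ(√43,√21):ℚ] = [ℚ(√43,√21):ℚ(√43)]·[ℚ(√43):ℚ] = 2·2 = 4

[ℚ(√43, √21)/ℚ] = 4


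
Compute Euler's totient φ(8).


φ(n) = count of k ∈ {1,...,n} with gcd(k,n)=1
Coprimes to 8: {1, 3, 5, 7}
Count: 4

φ(8) = 4


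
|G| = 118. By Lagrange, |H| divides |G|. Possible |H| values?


Lagrange's theorem: |H| divides |G|
|G| = 118
Divisors of 118: 1, 2, 59, 118

Possible subgroup orders: {1, 2, 59, 118}


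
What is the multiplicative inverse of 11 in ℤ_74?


Use the extended Euclidean algorithm to write 1 = 11·s + 74·t; then s mod 74 is the inverse.
Euclidean algorithm:
  11 = 0·74 + 11
  74 = 6·11 + 8
  11 = 1·8 + 3
  8 = 2·3 + 2
  3 = 1·2 + 1
  2 = 2·1 + 0
gcd(11,74) = 1
Back-substitution gives: 11·(27) + 74·(-4) = 1
So 11⁻¹ ≡ 27 ≡ 27 (mod 74)
Check: 11 × 27 = 297 ≡ 1 (mod 74) ✓

11⁻¹ ≡ 27 (mod 74)


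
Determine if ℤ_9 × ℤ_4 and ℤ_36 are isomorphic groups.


Comparing ℤ_9 × ℤ_4 and ℤ_36:
gcd(9,4) = 1, so ℤ_9 × ℤ_4 ≅ ℤ_36 (CRT)

Yes, ℤ_9 × ℤ_4 ≅ ℤ_36


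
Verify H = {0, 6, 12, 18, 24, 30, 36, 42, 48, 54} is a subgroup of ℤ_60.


Subgroup test for H = {0, 6, 12, 18, 24, 30, 36, 42, 48, 54} in (ℤ_60, +):
(1) 0 ∈ H? Yes
(2) Closure: for all a,b ∈ H, (a+b) mod 60 ∈ H? Yes
(3) Inverses: for all a ∈ H, -a mod 60 ∈ H? Yes

Yes, H is a subgroup of ℤ_60


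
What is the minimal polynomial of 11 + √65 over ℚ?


Let α = 11 + √65. Then α - 11 = √65, so (α - 11)² = 65, giving α² - 22α + 56 = 0. Degree 2 and α ∉ ℚ, so this is the minimal polynomial.

Minimal polynomial: x² - 22x + 56


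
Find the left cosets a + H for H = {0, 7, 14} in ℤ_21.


H = {0, 7, 14}, |H| = 3
Number of cosets = |G|/|H| = 21/3 = 7
0 + H = {0, 7, 14}
1 + H = {1, 8, 15}
2 + H = {2, 9, 16}
3 + H = {3, 10, 17}
4 + H = {4, 11, 18}
5 + H = {5, 12, 19}
6 + H = {6, 13, 20}

Cosets: 0+H={0,7,14}; 1+H={1,8,15}; 2+H={2,9,16}; 3+H={3,10,17}; 4+H={4,11,18}; 5+H={5,12,19}; 6+H={6,13,20}


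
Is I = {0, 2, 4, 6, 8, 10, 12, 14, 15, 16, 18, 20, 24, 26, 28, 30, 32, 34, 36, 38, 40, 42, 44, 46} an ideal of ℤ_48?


Check ideal conditions for I = {0, 2, 4, 6, 8, 10, 12, 14, 15, 16, 18, 20, 24, 26, 28, 30, 32, 34, 36, 38, 40, 42, 44, 46} in ℤ_48:
(1) I is an additive subgroup? No
(2) For r ∈ ℤ_48 and a ∈ I: r·a ∈ I? No  [counterexample: r=3, a=15, r·a mod 48 = 45 ∉ I]

No, I is not an ideal of ℤ_48


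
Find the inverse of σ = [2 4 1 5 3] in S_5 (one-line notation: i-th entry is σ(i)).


To find σ⁻¹, swap domain and range:
σ(1) = 2 → σ⁻¹(2) = 1
σ(2) = 4 → σ⁻¹(4) = 2
σ(3) = 1 → σ⁻¹(1) = 3
σ(4) = 5 → σ⁻¹(5) = 4
σ(5) = 3 → σ⁻¹(3) = 5

σ⁻¹ = [3 1 5 2 4]


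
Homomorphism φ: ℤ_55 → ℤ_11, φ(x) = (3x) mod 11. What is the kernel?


Kernel = preimage of identity
ker(φ) = {x ∈ ℤ_55 : 3x ≡ 0 (mod 11)}. Since 11 | 55, φ is well-defined. The kernel is the cyclic subgroup ⟨11⟩ of ℤ_55 (order 5), i.e. {0, 11, 22, 33, 44}

ker(φ) = {0, 11, 22, 33, 44}


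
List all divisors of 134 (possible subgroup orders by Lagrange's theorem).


Lagrange's theorem: |H| divides |G|
|G| = 134
Divisors of 134: 1, 2, 67, 134

Possible subgroup orders: {1, 2, 67, 134}


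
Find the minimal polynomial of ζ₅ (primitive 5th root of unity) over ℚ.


ζ₅ is a root of Φ₅(x) = x⁴ + x³ + x² + x + 1, irreducible over ℚ

Minimal polynomial: x⁴ + x³ + x² + x + 1


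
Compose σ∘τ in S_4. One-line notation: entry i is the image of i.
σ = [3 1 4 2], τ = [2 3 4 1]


σ∘τ: apply τ first, then σ
1 →τ 2 →σ 1
2 →τ 3 →σ 4
3 →τ 4 →σ 2
4 →τ 1 →σ 3

σ∘τ = [1 4 2 3]


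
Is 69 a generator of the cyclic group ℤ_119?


g generates ℤ_n iff gcd(g, n) = 1
gcd(69, 119) = 1
Since gcd = 1, 69 is a generator.

Yes, 69 generates ℤ_119


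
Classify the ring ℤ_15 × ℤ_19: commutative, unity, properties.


Direct product ring; commutative with unity (1,1); but (1,0)·(0,1) = (0,0) gives zero divisors, so not an integral domain
Commutative: Yes
Integral domain: No
Has unity: Yes

ℤ_15 × ℤ_19: Commutative=Yes, Unity=Yes


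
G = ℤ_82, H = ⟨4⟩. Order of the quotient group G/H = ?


|⟨4⟩| = n / gcd(4, 82) = 82 / 2 = 41
H is normal (ℤ_82 is abelian).
|G/H| = |G| / |H| = 82 / 41 = 2

|G/H| = 2


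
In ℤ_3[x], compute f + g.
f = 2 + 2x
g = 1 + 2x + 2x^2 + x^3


Add coefficients mod 3:
x^0: 2 + 1 = 0 (mod 3)
x^1: 2 + 2 = 1 (mod 3)
x^2: 0 + 2 = 2 (mod 3)
x^3: 0 + 1 = 1 (mod 3)
Result: x + 2x^2 + x^3

f + g = x + 2x^2 + x^3


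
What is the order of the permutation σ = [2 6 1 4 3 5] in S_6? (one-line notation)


Cycle decomposition: (1 2 6 5 3)
Cycle lengths: 5
Order = lcm(5) = 5

ord(σ) = 5


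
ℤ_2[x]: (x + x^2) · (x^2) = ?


Expand and collect like terms; reduce coefficients mod 2:
x^0: 0·0 = 0 ≡ 0 (mod 2)
x^1: 0·0 + 1·0 = 0 ≡ 0 (mod 2)
x^2: 0·1 + 1·0 + 1·0 = 0 ≡ 0 (mod 2)
x^3: 1·1 + 1·0 = 1 ≡ 1 (mod 2)
x^4: 1·1 = 1 ≡ 1 (mod 2)
Result: x^3 + x^4

f · g = x^3 + x^4


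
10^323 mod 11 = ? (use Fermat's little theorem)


Fermat's little theorem: if p is prime and gcd(a,p)=1, then a^(p-1) ≡ 1 (mod p)
p = 11 is prime, gcd(10,11) = 1
Reduce exponent: 323 mod 10 = 3
So 10^323 ≡ 10^3 (mod 11)
10^3 mod 11 = 10

10^323 ≡ 10 (mod 11)


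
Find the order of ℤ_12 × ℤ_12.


|A × B| = |A| · |B|
|ℤ_12 × ℤ_12| = 12 × 12 = 144

|ℤ_12 × ℤ_12| = 144


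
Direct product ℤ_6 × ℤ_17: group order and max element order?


|ℤ_6 × ℤ_17| = 6 × 17 = 102
Max element order = lcm(6,17) = 102
Cyclic? Yes (gcd=1)

|ℤ_6×ℤ_17| = 102, max element order = 102


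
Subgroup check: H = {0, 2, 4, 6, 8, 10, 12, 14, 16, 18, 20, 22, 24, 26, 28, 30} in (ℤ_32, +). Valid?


Subgroup test for H = {0, 2, 4, 6, 8, 10, 12, 14, 16, 18, 20, 22, 24, 26, 28, 30} in (ℤ_32, +):
(1) 0 ∈ H? Yes
(2) Closure: for all a,b ∈ H, (a+b) mod 32 ∈ H? Yes
(3) Inverses: for all a ∈ H, -a mod 32 ∈ H? Yes

Yes, H is a subgroup of ℤ_32


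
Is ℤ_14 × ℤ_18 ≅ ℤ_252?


Comparing ℤ_14 × ℤ_18 and ℤ_252:
gcd(14,18) = 2 ≠ 1. Max element order in ℤ_14×ℤ_18 is lcm(14,18) = 126 < 252, so it has no element of order 252

No, ℤ_14 × ℤ_18 ≇ ℤ_252


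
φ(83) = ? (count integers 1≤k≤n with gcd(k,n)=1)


Factor n: 83 = 83
φ(n) = n · ∏(1 - 1/p) over distinct primes p | n
φ(83) = 83 · (1 - 1/83) = 82

φ(83) = 82


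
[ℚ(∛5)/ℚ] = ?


∛5 has minimal polynomial x³ - 5 (irreducible over ℚ since 5 is not a perfect cube)

[ℚ(∛5)/ℚ] = 3


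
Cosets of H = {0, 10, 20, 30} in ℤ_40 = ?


H = {0, 10, 20, 30}, |H| = 4
Number of cosets = |G|/|H| = 40/4 = 10
0 + H = {0, 10, 20, 30}
1 + H = {1, 11, 21, 31}
2 + H = {2, 12, 22, 32}
3 + H = {3, 13, 23, 33}
4 + H = {4, 14, 24, 34}
5 + H = {5, 15, 25, 35}
6 + H = {6, 16, 26, 36}
7 + H = {7, 17, 27, 37}
8 + H = {8, 18, 28, 38}
9 + H = {9, 19, 29, 39}

Cosets: 0+H={0,10,20,30}; 1+H={1,11,21,31}; 2+H={2,12,22,32}; 3+H={3,13,23,33}; 4+H={4,14,24,34}; 5+H={5,15,25,35}; 6+H={6,16,26,36}; 7+H={7,17,27,37}; 8+H={8,18,28,38}; 9+H={9,19,29,39}


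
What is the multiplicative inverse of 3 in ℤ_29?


Use the extended Euclidean algorithm to write 1 = 3·s + 29·t; then s mod 29 is the inverse.
Euclidean algorithm:
  3 = 0·29 + 3
  29 = 9·3 + 2
  3 = 1·2 + 1
  2 = 2·1 + 0
gcd(3,29) = 1
Back-substitution gives: 3·(10) + 29·(-1) = 1
So 3⁻¹ ≡ 10 ≡ 10 (mod 29)
Check: 3 × 10 = 30 ≡ 1 (mod 29) ✓

3⁻¹ ≡ 10 (mod 29)


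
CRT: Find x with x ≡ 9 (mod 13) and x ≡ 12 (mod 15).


m₁ = 13, m₂ = 15, gcd = 1, so CRT applies. M = m₁·m₂ = 195
Let M₁ = M/m₁ = 15, M₂ = M/m₂ = 13
Find y₁ ≡ M₁⁻¹ (mod m₁): 15⁻¹ ≡ 7 (mod 13)
Find y₂ ≡ M₂⁻¹ (mod m₂): 13⁻¹ ≡ 7 (mod 15)
x = a₁·M₁·y₁ + a₂·M₂·y₂ = 9·15·7 + 12·13·7 = 2037
Reduce mod 195: x ≡ 87
Check: 87 mod 13 = 9 ✓, 87 mod 15 = 12 ✓

x ≡ 87 (mod 195)


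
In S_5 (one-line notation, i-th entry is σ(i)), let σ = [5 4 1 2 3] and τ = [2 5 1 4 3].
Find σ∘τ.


σ∘τ: apply τ first, then σ
1 →τ 2 →σ 4
2 →τ 5 →σ 3
3 →τ 1 →σ 5
4 →τ 4 →σ 2
5 →τ 3 →σ 1

σ∘τ = [4 3 5 2 1]


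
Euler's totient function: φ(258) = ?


Factor n: 258 = 2 × 3 × 43
φ(n) = n · ∏(1 - 1/p) over distinct primes p | n
φ(258) = 258 · (1 - 1/2) · (1 - 1/3) · (1 - 1/43) = 84

φ(258) = 84


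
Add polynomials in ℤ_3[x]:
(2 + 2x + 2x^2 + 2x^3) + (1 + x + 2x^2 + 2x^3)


Add coefficients mod 3:
x^0: 2 + 1 = 0 (mod 3)
x^1: 2 + 1 = 0 (mod 3)
x^2: 2 + 2 = 1 (mod 3)
x^3: 2 + 2 = 1 (mod 3)
Result: x^2 + x^3

f + g = x^2 + x^3


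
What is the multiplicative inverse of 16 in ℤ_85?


Use the extended Euclidean algorithm to write 1 = 16·s + 85·t; then s mod 85 is the inverse.
Euclidean algorithm:
  16 = 0·85 + 16
  85 = 5·16 + 5
  16 = 3·5 + 1
  5 = 5·1 + 0
gcd(16,85) = 1
Back-substitution gives: 16·(16) + 85·(-3) = 1
So 16⁻¹ ≡ 16 ≡ 16 (mod 85)
Check: 16 × 16 = 256 ≡ 1 (mod 85) ✓

16⁻¹ ≡ 16 (mod 85)


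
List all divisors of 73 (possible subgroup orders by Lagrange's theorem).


Lagrange's theorem: |H| divides |G|
|G| = 73
Divisors of 73: 1, 73

Possible subgroup orders: {1, 73}
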